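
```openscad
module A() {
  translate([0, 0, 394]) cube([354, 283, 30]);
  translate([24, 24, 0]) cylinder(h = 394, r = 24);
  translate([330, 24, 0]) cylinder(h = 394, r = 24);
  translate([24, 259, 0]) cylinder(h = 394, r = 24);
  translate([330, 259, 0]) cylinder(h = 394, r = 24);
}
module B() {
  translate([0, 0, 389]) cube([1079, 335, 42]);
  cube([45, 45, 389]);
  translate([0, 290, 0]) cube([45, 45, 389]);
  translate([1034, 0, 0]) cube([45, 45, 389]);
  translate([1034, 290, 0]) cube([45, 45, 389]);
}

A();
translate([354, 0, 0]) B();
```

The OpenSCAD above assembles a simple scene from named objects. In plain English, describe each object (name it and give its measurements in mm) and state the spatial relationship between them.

A is a four-legged stool. The seat is 354×283 mm, 30 mm thick, top at z = 424 mm. It stands on four round legs, each 48 mm in diameter, from z = 0 to the seat underside, each leg's axis is inset half a diameter from the nearest pair of seat edges (so the leg's bounding box is flush with the corner).

B is a long wooden bench with a 1079 mm (x) × 335 mm (y) seat, 42 mm thick, its top surface 431 mm above the floor. Four 45 mm square legs at the seat corners, flush with the edges, run from z = 0 to the seat underside.

The bench is against the stool's +x side, with their −y faces flush.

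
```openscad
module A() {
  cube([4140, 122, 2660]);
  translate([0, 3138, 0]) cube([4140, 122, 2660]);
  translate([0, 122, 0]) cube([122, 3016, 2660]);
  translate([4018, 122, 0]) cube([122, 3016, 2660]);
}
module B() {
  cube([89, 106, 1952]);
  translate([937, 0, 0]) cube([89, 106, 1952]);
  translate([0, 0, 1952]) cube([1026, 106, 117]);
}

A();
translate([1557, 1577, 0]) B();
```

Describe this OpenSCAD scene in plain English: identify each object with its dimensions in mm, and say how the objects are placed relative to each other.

A is the wall frame of a small rectangular building: four walls, each 2660 mm tall and 122 mm thick, enclosing a footprint 4140 mm (x) by 3260 mm (y) outside-to-outside, with no floor or roof. The front and back walls (the −y and +y sides) span the full width; the two side walls fit between them.

B is a rectangular door frame: two vertical jambs of 89×106 mm section, 1952 mm tall, with a clear opening 848 mm wide between their inner faces. A header 117 mm tall and 106 mm deep lies on top of the jambs and spans the full outside width.

The door frame sits inside the house frame, centred.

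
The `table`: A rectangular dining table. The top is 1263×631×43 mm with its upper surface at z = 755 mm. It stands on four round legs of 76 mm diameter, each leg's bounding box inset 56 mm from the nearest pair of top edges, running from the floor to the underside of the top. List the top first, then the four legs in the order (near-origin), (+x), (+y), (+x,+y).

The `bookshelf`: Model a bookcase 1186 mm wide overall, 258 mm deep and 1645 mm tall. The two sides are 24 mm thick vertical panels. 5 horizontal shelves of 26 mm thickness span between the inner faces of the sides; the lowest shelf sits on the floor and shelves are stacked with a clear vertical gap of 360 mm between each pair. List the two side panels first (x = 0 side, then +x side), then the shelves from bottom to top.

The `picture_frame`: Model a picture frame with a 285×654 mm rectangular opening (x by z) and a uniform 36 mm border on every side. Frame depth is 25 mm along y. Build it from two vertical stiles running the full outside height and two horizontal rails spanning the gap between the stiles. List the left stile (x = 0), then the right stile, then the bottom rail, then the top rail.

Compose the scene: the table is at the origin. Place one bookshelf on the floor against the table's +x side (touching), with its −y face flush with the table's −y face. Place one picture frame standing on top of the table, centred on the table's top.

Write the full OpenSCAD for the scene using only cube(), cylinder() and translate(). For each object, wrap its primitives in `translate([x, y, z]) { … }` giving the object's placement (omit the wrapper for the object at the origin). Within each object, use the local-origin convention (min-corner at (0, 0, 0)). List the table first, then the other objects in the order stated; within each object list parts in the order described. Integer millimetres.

translate([0, 0, 712]) cube([1263, 631, 43]);
translate([94, 94, 0]) cylinder(h = 712, r = 38);
translate([1169, 94, 0]) cylinder(h = 712, r = 38);
translate([94, 537, 0]) cylinder(h = 712, r = 38);
translate([1169, 537, 0]) cylinder(h = 712, r = 38);
translate([1263, 0, 0]) {
  cube([24, 258, 1645]);
  translate([1162, 0, 0]) cube([24, 258, 1645]);
  translate([24, 0, 0]) cube([1138, 258, 26]);
  translate([24, 0, 386]) cube([1138, 258, 26]);
  translate([24, 0, 772]) cube([1138, 258, 26]);
  translate([24, 0, 1158]) cube([1138, 258, 26]);
  translate([24, 0, 1544]) cube([1138, 258, 26]);
}
translate([453, 303, 755]) {
  cube([36, 25, 726]);
  translate([321, 0, 0]) cube([36, 25, 726]);
  translate([36, 0, 0]) cube([285, 25, 36]);
  translate([36, 0, 690]) cube([285, 25, 36]);
}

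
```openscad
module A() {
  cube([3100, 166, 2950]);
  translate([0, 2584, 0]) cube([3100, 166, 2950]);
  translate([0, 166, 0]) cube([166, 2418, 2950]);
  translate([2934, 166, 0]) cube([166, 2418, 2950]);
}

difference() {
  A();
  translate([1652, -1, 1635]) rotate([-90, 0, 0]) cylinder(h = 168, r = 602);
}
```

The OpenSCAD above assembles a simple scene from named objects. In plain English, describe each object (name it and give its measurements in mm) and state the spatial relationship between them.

A is the wall frame of a small rectangular building: four walls, each 2950 mm tall and 166 mm thick, enclosing a footprint 3100 mm (x) by 2750 mm (y) outside-to-outside, with no floor or roof. The front and back walls (the −y and +y sides) span the full width; the two side walls fit between them.

The house frame has a circular hole of radius 602 mm through its front wall, centred at (x = 1652, z = 1635).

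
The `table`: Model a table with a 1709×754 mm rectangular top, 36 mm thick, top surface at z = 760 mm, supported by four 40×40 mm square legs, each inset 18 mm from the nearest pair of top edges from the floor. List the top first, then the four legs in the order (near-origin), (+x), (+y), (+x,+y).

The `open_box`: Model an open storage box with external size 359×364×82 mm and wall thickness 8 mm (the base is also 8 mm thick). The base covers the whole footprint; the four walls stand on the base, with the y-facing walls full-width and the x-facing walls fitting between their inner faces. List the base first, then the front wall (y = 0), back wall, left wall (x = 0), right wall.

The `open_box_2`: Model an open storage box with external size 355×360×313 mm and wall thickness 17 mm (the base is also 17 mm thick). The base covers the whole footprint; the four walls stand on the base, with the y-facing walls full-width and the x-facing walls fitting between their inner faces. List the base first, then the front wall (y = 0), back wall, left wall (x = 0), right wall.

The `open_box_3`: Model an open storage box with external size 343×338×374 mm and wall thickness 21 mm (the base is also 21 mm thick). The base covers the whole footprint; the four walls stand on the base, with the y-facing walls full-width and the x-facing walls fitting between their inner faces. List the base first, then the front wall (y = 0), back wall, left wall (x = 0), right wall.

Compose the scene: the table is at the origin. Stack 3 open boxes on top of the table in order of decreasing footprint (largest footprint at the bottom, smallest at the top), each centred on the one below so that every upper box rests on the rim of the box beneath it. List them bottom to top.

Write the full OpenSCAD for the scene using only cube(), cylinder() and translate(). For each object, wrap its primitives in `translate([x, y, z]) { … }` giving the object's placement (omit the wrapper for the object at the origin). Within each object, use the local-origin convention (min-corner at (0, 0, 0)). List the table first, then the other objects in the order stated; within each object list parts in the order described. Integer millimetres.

translate([0, 0, 724]) cube([1709, 754, 36]);
translate([18, 18, 0]) cube([40, 40, 724]);
translate([1651, 18, 0]) cube([40, 40, 724]);
translate([18, 696, 0]) cube([40, 40, 724]);
translate([1651, 696, 0]) cube([40, 40, 724]);
translate([675, 195, 760]) {
  cube([359, 364, 8]);
  translate([0, 0, 8]) cube([359, 8, 74]);
  translate([0, 356, 8]) cube([359, 8, 74]);
  translate([0, 8, 8]) cube([8, 348, 74]);
  translate([351, 8, 8]) cube([8, 348, 74]);
}
translate([677, 197, 842]) {
  cube([355, 360, 17]);
  translate([0, 0, 17]) cube([355, 17, 296]);
  translate([0, 343, 17]) cube([355, 17, 296]);
  translate([0, 17, 17]) cube([17, 326, 296]);
  translate([338, 17, 17]) cube([17, 326, 296]);
}
translate([683, 208, 1155]) {
  cube([343, 338, 21]);
  translate([0, 0, 21]) cube([343, 21, 353]);
  translate([0, 317, 21]) cube([343, 21, 353]);
  translate([0, 21, 21]) cube([21, 296, 353]);
  translate([322, 21, 21]) cube([21, 296, 353]);
}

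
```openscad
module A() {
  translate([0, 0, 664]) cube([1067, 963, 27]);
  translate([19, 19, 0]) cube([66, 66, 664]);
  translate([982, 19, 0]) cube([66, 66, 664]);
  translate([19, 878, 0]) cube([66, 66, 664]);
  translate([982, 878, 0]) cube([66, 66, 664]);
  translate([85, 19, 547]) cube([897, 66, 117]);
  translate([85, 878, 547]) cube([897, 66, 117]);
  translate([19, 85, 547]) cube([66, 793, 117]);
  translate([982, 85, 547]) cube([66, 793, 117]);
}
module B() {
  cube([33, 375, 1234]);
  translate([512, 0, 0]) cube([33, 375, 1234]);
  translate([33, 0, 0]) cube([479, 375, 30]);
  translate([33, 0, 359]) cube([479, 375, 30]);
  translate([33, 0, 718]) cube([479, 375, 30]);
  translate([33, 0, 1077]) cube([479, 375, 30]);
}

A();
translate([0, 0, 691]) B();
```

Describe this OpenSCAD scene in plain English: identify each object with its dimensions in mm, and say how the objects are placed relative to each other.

A is a table with a 1067×963 mm rectangular top, 27 mm thick, top surface at z = 691 mm, supported by four 66×66 mm square legs, each inset 19 mm from the nearest pair of top edges, running from the floor. Four apron rails, 66 mm thick and 117 mm tall, run between adjacent legs with their top edges flush with the underside of the top and their outer faces flush with the legs' outer faces.

B is an open bookshelf. Two side panels, each 33 mm thick, 375 mm deep and 1234 mm tall, stand 545 mm apart (outside-to-outside). Between them sit 4 shelves, each 30 mm thick and 375 mm deep, spanning the full gap between the sides. The bottom shelf rests on the floor (its underside at z = 0) and the clear gap between one shelf's top and the next shelf's underside is 329 mm.

The bookshelf is on top of the table.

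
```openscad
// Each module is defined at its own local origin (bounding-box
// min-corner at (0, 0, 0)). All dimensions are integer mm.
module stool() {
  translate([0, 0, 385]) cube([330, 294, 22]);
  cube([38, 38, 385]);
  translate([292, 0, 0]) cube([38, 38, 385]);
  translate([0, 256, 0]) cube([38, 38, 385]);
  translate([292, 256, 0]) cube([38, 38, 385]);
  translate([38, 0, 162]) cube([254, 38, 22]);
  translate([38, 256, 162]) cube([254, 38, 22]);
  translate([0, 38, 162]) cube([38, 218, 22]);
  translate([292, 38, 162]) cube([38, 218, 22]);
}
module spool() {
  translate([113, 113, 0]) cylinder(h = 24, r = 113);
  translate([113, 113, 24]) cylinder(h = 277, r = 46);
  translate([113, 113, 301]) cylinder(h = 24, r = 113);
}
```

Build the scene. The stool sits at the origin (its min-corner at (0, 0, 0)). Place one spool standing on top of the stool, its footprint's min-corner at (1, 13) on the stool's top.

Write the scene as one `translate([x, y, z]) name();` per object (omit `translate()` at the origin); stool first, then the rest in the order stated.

stool();
translate([1, 13, 407]) spool();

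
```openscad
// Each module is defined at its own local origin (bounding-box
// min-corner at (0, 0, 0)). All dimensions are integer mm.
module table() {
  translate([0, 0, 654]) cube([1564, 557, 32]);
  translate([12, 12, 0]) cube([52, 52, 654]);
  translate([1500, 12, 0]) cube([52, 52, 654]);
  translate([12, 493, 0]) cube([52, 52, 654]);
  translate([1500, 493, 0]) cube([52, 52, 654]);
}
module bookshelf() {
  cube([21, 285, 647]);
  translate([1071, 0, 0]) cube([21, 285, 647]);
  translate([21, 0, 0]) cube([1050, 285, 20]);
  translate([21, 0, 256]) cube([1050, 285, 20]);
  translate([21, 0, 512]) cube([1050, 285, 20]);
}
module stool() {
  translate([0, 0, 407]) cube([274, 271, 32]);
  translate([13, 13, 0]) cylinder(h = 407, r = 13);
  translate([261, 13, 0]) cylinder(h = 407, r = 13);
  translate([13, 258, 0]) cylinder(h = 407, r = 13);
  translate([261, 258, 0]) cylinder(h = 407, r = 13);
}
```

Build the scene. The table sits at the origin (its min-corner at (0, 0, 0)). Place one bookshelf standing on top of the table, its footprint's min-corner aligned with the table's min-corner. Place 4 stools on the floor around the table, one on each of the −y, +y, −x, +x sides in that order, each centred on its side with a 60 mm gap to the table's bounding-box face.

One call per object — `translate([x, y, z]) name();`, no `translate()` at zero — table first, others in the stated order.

table();
translate([0, 0, 686]) bookshelf();
translate([645, -331, 0]) stool();
translate([645, 617, 0]) stool();
translate([-334, 143, 0]) stool();
translate([1624, 143, 0]) stool();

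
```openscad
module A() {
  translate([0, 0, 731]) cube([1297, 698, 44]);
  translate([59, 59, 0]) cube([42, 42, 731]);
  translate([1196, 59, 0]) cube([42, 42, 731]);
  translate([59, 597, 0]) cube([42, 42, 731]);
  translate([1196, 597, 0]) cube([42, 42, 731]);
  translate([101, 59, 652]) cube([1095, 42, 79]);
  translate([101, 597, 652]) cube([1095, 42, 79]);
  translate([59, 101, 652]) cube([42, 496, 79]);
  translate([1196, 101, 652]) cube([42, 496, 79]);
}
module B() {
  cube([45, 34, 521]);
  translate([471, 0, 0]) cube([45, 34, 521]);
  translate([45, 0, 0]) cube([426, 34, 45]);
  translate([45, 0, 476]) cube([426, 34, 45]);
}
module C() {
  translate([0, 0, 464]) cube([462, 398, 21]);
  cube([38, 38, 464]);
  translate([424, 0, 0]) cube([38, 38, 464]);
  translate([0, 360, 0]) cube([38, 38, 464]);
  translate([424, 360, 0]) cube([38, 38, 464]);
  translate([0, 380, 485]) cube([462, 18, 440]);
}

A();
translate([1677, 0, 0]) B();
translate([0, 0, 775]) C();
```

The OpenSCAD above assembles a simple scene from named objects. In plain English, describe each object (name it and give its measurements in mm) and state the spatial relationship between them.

A is a rectangular dining table. The top is 1297×698×44 mm with its upper surface at z = 775 mm. It stands on four 42×42 mm square legs, each inset 59 mm from the nearest pair of top edges, running from the floor to the underside of the top. Four apron rails, 42 mm thick and 79 mm tall, run between adjacent legs with their top edges flush with the underside of the top and their outer faces flush with the legs' outer faces.

B is a rectangular picture frame lying in the x–z plane (depth along y). The opening is 426 mm wide (x) by 431 mm tall (z), surrounded by a border 45 mm wide on all four sides. The frame is 34 mm deep and is made of two full-height vertical stiles with two horizontal rails fitted between them.

C is a chair: 462×398 mm seat, 21 mm thick, top at z = 485 mm, on four 38 mm square corner legs flush with the seat edges. A 18 mm thick backrest slab spans the full seat width, extending 440 mm above the seat top, its back face flush with the seat's +y edge.

The picture frame is on the floor beside the table on its +x side. The chair is on top of the table.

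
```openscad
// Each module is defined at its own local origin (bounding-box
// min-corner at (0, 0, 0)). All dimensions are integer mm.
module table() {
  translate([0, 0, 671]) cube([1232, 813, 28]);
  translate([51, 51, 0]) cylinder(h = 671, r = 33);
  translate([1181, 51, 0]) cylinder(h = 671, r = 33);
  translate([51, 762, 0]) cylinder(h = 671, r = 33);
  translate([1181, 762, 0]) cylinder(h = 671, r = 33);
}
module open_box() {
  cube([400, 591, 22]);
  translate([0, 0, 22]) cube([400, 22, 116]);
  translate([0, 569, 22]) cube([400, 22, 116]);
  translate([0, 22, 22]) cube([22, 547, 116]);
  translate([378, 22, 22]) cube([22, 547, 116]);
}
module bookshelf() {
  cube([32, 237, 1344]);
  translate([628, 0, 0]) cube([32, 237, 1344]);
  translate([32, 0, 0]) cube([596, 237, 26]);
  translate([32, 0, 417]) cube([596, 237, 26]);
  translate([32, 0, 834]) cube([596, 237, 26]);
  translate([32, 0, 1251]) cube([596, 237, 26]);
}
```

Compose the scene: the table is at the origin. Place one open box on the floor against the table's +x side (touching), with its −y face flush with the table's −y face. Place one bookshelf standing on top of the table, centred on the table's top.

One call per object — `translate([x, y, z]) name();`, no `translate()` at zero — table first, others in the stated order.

table();
translate([1232, 0, 0]) open_box();
translate([286, 288, 699]) bookshelf();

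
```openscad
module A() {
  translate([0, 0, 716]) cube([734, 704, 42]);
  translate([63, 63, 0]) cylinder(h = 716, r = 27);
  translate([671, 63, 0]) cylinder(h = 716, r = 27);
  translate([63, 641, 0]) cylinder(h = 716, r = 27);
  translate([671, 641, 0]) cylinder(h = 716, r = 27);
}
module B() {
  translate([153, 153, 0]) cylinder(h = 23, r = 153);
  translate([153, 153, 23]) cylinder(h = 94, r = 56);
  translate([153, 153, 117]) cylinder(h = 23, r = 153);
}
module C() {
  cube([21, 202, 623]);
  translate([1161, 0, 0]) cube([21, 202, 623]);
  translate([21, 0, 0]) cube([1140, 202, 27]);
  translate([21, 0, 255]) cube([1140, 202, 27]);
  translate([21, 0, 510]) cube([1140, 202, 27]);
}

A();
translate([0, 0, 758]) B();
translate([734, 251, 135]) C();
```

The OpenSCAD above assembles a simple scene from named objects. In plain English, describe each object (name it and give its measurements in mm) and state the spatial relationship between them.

A is a table: top 734 mm (x) × 704 mm (y), 42 mm thick, upper face at z = 758 mm, on four round legs of 54 mm diameter, each leg's bounding box inset 36 mm from the nearest pair of top edges, running from z = 0 to the bottom of the top.

B is a spool: two coaxial disc flanges of radius 153 mm and thickness 23 mm, joined by a core cylinder of radius 56 mm and height 94 mm. The lower flange rests on z = 0 and the three cylinders share a vertical axis.

C is a bookshelf 1182 mm wide overall, 202 mm deep and 623 mm tall. The two sides are 21 mm thick vertical panels. 3 horizontal shelves of 27 mm thickness span between the inner faces of the sides; the lowest shelf sits on the floor and shelves are stacked with a clear vertical gap of 228 mm between each pair.

The spool is on top of the table. The bookshelf is beside the table with their tops flush at z = 758.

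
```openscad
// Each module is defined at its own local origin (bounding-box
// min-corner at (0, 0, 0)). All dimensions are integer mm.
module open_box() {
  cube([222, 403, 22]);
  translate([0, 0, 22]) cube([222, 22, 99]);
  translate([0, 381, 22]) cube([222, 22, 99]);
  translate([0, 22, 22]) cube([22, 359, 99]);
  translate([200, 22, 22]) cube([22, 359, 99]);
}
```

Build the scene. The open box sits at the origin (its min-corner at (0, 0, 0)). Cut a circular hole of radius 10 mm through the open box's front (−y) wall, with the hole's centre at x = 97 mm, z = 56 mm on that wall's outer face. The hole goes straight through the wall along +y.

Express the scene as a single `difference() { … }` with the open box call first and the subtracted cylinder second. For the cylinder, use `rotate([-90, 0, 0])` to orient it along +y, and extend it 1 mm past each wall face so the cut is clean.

difference() {
  open_box();
  translate([97, -1, 56]) rotate([-90, 0, 0]) cylinder(h = 24, r = 10);
}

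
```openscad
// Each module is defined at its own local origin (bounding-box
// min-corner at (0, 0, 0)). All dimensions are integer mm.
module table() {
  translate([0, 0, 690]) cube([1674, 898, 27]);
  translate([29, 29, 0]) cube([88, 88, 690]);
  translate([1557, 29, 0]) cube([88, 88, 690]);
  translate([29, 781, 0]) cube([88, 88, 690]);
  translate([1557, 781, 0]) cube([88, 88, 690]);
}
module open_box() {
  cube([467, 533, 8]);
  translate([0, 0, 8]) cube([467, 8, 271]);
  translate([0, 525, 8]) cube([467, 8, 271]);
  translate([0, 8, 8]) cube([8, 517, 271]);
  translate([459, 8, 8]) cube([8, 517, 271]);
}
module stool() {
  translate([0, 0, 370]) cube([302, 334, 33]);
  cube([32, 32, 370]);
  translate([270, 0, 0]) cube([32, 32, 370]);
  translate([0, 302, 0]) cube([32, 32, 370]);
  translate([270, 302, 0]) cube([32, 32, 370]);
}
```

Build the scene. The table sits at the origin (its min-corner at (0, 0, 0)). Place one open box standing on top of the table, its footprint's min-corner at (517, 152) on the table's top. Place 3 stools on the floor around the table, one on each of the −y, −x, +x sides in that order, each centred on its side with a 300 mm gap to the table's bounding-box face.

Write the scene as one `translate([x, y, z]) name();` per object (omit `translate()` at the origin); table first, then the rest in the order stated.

table();
translate([517, 152, 717]) open_box();
translate([686, -634, 0]) stool();
translate([-602, 282, 0]) stool();
translate([1974, 282, 0]) stool();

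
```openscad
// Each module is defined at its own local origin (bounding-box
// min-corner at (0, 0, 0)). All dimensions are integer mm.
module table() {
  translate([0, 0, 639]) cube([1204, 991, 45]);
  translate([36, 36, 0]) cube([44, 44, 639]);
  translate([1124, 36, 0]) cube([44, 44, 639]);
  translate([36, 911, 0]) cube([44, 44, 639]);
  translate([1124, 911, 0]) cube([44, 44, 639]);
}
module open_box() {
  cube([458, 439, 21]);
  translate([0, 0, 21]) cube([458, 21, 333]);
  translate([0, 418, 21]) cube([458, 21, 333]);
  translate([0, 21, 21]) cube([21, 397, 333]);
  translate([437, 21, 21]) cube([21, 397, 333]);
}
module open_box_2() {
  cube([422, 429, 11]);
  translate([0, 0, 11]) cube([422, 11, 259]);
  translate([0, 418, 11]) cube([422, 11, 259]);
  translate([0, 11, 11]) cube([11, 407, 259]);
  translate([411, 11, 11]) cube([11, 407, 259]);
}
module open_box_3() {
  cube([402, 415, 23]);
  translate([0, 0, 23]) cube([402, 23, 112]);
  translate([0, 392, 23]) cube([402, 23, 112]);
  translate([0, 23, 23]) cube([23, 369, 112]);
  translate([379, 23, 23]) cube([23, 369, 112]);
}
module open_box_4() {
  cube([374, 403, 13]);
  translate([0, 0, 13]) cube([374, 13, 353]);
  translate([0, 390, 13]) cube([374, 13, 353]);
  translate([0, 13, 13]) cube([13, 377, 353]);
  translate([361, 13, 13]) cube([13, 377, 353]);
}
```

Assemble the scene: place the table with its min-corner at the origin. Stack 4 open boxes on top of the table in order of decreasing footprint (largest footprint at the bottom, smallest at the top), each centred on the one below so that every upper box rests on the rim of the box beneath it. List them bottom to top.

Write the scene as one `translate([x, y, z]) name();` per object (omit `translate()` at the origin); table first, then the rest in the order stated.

table();
translate([373, 276, 684]) open_box();
translate([391, 281, 1038]) open_box_2();
translate([401, 288, 1308]) open_box_3();
translate([415, 294, 1443]) open_box_4();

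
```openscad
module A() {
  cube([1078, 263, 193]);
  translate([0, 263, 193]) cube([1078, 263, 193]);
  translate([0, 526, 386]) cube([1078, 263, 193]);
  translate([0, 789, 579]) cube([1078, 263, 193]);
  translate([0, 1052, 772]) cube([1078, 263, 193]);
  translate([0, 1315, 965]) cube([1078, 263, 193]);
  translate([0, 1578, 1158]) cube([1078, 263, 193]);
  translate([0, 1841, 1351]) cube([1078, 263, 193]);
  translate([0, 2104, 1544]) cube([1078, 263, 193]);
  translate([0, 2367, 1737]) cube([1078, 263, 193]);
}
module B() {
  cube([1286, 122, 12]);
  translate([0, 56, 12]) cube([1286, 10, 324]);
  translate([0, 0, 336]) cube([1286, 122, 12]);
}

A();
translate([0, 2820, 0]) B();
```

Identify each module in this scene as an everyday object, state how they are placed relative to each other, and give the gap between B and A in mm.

A is a staircase. B is an I-beam. The I-beam is on the floor beside the staircase on its +y side. The gap between the I-beam and the staircase is 190 mm.

The I-beam's nearest face is 190 mm from the staircase's +y face.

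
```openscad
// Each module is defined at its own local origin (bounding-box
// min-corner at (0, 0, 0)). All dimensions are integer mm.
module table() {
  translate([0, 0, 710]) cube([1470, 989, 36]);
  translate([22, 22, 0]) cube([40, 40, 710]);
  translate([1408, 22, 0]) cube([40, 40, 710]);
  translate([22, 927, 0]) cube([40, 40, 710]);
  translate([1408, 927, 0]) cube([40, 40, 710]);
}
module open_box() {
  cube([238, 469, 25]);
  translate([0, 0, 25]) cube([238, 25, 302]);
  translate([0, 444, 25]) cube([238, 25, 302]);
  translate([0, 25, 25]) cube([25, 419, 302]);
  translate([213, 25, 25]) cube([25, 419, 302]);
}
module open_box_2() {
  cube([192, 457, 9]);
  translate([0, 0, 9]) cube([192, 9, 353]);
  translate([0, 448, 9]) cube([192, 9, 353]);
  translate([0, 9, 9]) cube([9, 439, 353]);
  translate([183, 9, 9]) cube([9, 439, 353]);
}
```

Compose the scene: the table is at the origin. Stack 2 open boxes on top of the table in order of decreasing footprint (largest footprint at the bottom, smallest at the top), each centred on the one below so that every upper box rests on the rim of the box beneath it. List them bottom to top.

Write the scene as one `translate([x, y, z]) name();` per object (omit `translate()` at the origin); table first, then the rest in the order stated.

table();
translate([616, 260, 746]) open_box();
translate([639, 266, 1073]) open_box_2();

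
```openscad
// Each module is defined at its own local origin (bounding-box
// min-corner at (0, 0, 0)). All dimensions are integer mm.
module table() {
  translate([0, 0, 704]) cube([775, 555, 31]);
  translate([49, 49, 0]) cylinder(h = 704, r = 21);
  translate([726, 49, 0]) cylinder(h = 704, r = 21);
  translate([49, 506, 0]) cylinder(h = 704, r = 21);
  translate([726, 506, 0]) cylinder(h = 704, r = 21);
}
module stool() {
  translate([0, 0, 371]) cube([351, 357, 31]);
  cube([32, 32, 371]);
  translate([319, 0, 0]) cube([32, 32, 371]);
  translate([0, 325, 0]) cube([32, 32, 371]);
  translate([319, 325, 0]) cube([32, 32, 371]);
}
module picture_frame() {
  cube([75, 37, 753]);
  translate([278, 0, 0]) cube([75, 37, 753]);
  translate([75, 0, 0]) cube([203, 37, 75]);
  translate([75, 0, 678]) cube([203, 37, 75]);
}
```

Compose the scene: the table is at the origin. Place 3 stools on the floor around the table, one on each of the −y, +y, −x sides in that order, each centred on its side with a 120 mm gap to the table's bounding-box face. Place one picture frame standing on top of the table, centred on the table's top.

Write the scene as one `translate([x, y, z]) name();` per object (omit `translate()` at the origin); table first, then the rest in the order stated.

table();
translate([212, -477, 0]) stool();
translate([212, 675, 0]) stool();
translate([-471, 99, 0]) stool();
translate([211, 259, 735]) picture_frame();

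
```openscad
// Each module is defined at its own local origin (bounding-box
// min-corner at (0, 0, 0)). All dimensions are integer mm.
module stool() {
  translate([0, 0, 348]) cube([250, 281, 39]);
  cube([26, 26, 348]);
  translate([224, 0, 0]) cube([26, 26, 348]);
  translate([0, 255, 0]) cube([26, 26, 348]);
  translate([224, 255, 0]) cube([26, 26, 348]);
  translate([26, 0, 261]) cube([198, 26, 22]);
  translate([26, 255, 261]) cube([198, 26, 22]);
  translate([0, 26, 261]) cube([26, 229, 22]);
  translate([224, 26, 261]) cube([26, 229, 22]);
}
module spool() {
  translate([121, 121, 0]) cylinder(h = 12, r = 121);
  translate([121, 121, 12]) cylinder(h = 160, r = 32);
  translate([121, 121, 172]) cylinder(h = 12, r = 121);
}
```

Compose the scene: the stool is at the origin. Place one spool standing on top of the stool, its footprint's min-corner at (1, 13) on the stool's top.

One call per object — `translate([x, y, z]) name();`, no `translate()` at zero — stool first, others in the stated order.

stool();
translate([1, 13, 387]) spool();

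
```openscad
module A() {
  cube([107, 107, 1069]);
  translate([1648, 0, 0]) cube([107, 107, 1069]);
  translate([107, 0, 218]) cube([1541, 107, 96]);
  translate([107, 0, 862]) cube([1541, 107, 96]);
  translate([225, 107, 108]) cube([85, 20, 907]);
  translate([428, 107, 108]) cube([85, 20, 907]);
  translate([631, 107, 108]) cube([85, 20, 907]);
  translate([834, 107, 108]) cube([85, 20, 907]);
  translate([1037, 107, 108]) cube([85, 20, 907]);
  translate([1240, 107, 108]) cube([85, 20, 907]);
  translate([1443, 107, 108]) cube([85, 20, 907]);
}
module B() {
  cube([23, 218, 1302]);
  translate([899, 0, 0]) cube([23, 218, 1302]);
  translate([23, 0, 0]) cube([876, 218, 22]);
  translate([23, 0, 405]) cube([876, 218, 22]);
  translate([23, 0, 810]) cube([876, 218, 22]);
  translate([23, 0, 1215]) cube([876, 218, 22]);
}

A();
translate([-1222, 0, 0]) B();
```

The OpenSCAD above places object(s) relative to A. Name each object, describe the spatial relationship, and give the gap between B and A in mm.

The bookshelf's nearest face is 300 mm from the fence section's −x face.

A is a fence section. B is a bookshelf. The bookshelf is on the floor beside the fence section on its −x side. The gap between the bookshelf and the fence section is 300 mm.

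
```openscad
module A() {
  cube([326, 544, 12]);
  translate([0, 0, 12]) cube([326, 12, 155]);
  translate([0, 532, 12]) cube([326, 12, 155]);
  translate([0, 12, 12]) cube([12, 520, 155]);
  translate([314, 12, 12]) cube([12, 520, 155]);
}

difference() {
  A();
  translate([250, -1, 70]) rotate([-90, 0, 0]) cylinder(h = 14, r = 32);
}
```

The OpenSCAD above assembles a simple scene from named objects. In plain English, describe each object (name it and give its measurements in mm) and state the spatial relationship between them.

A is an open storage box with external size 326×544×167 mm and wall thickness 12 mm (the base is also 12 mm thick). The base covers the whole footprint; the four walls stand on the base, with the y-facing walls full-width and the x-facing walls fitting between their inner faces.

The open box has a circular hole of radius 32 mm through its front wall, centred at (x = 250, z = 70).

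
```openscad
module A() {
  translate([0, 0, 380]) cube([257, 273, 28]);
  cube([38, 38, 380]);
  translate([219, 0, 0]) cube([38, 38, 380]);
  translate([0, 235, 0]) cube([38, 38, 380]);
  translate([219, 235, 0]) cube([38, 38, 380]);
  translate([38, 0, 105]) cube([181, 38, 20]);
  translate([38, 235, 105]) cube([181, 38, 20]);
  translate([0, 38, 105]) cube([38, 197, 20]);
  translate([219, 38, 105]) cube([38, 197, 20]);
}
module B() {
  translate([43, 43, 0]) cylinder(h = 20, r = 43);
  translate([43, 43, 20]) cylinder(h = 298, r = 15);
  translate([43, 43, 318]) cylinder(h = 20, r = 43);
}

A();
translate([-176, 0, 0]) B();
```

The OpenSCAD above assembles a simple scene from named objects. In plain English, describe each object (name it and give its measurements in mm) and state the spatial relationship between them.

A is a simple wooden stool: a rectangular seat 257 mm (x) by 273 mm (y), 28 mm thick, top face at z = 408 mm, on four square legs, each 38×38 mm in cross-section. The legs rest on z = 0, each flush with a corner of the seat. Four stretchers, 38 mm wide and 20 mm tall, connect adjacent legs with their undersides at z = 105 mm, each running between the inner faces of the legs it joins and aligned with the legs' outer faces on the other axis.

B is a spool: two coaxial disc flanges of radius 43 mm and thickness 20 mm, joined by a core cylinder of radius 15 mm and height 298 mm. The lower flange rests on z = 0 and the three cylinders share a vertical axis.

The spool is on the floor beside the stool on its −x side.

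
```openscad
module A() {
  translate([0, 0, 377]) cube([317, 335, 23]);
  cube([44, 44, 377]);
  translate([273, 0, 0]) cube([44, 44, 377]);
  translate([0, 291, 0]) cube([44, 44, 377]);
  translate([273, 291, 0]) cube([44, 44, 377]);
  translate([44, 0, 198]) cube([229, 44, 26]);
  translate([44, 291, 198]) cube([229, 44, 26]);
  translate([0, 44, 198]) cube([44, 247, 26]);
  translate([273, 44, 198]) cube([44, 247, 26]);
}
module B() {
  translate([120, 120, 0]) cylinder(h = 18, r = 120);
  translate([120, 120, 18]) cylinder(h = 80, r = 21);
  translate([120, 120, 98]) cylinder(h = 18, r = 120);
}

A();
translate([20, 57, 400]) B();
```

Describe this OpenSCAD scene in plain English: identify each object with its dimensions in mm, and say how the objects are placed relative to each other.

A is a simple wooden stool: a rectangular seat 317 mm (x) by 335 mm (y), 23 mm thick, top face at z = 400 mm, on four square legs, each 44×44 mm in cross-section. The legs rest on z = 0, each flush with a corner of the seat. Four stretchers, 44 mm wide and 26 mm tall, connect adjacent legs with their undersides at z = 198 mm, each running between the inner faces of the legs it joins and aligned with the legs' outer faces on the other axis.

B is a spool: two coaxial disc flanges of radius 120 mm and thickness 18 mm, joined by a core cylinder of radius 21 mm and height 80 mm. The lower flange rests on z = 0 and the three cylinders share a vertical axis.

The spool is on top of the stool.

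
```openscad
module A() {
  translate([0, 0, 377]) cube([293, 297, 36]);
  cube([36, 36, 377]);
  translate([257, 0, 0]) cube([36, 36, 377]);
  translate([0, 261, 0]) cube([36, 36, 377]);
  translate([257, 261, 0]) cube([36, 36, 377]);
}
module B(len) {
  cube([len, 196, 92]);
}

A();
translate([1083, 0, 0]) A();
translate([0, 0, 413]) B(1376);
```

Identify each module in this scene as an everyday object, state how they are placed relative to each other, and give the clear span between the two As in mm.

Second stool starts at x = 1083; first ends at x = 293; clear span = 1083 − 293 = 790 mm.

A is a stool. B is a beam. A beam spans the tops of two stools. The clear span between the two stools is 790 mm.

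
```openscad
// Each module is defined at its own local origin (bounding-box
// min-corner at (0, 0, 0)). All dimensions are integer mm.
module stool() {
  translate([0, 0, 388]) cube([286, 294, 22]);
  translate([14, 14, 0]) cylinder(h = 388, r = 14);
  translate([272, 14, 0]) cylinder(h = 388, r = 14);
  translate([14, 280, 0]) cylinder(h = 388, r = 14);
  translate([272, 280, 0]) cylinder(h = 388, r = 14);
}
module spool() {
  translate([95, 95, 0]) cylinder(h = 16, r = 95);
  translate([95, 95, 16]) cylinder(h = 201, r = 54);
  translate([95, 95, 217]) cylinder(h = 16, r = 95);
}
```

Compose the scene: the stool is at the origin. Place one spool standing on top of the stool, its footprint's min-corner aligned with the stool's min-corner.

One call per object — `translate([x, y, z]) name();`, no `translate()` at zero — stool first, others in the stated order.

stool();
translate([0, 0, 410]) spool();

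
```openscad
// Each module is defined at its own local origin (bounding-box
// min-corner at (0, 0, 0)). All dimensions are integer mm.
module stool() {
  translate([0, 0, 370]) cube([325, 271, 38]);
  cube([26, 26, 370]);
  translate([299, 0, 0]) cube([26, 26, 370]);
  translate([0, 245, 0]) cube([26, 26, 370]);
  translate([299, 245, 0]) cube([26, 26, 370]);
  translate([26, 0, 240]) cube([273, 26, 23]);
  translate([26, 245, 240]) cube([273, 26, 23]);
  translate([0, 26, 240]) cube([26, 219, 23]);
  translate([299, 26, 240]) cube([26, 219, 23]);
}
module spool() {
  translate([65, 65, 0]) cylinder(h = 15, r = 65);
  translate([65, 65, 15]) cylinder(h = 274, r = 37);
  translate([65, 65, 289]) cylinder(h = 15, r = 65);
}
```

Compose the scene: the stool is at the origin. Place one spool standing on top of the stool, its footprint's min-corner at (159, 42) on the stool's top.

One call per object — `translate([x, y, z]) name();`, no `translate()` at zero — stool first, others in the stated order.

stool();
translate([159, 42, 408]) spool();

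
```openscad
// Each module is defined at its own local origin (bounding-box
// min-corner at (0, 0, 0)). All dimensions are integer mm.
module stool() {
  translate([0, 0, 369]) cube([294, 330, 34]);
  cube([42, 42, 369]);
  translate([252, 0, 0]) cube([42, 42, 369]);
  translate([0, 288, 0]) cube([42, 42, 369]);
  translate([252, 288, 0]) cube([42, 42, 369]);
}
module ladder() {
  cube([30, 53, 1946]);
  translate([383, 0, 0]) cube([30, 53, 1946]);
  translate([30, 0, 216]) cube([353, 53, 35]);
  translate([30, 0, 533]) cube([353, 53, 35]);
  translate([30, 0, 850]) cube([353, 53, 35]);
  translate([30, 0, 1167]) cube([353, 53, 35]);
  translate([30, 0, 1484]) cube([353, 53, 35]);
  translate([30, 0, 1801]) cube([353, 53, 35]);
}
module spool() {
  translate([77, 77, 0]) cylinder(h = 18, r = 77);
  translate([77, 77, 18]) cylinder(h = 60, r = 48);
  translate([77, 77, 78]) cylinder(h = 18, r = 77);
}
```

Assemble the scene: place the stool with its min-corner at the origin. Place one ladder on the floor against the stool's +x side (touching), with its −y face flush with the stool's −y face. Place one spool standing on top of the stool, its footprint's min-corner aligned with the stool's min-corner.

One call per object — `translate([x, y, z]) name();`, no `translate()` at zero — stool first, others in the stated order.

stool();
translate([294, 0, 0]) ladder();
translate([0, 0, 403]) spool();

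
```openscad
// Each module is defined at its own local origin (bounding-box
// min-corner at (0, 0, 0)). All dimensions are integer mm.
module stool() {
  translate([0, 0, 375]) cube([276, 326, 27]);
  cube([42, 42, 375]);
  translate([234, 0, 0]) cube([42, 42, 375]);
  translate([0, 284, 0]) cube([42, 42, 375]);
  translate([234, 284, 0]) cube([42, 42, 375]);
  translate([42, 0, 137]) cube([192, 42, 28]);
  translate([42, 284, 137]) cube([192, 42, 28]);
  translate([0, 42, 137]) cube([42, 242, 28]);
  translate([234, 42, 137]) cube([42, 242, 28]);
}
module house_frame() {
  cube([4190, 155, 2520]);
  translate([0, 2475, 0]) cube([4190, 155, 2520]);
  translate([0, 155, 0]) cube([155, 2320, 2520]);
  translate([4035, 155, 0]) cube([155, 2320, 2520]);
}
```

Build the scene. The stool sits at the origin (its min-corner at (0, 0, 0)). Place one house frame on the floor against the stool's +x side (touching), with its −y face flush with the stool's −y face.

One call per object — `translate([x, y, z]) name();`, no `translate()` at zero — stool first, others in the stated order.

stool();
translate([276, 0, 0]) house_frame();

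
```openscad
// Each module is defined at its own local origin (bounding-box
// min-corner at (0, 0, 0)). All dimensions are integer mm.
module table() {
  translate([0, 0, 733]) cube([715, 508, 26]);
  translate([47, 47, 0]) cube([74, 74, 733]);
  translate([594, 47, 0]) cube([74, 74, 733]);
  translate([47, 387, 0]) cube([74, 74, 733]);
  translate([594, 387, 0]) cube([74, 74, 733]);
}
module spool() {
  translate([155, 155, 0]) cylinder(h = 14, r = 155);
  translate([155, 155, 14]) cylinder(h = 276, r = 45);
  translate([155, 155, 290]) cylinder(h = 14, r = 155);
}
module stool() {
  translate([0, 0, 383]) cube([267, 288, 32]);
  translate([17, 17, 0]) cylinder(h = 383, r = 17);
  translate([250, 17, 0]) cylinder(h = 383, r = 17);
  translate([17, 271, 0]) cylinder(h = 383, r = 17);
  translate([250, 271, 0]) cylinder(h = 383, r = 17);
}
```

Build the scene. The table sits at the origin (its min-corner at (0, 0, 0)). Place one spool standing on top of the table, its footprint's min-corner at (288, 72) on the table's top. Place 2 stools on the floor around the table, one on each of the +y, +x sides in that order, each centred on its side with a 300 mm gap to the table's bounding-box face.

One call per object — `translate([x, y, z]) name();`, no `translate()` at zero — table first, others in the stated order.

table();
translate([288, 72, 759]) spool();
translate([224, 808, 0]) stool();
translate([1015, 110, 0]) stool();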